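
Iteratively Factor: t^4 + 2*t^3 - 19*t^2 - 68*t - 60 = (t - 5)*(t^3 + 7*t^2 + 16*t + 12) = (t - 5)*(t + 2)*(t^2 + 5*t + 6) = (t - 5)*(t + 2)*(t + 3)*(t + 2)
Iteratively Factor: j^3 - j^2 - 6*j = (j)*(j^2 - j - 6) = j*(j + 2)*(j - 3)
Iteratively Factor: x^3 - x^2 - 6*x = (x + 2)*(x^2 - 3*x) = x*(x + 2)*(x - 3)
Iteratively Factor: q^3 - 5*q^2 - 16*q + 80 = (q - 4)*(q^2 - q - 20) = (q - 5)*(q - 4)*(q + 4)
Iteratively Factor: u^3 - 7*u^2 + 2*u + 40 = (u - 5)*(u^2 - 2*u - 8) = (u - 5)*(u + 2)*(u - 4)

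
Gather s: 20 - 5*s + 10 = 30 - 5*s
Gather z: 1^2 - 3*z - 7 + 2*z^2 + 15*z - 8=2*z^2 + 12*z - 14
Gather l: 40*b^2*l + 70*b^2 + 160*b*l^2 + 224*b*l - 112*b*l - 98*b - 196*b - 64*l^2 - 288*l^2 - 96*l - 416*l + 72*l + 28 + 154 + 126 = 70*b^2 - 294*b + l^2*(160*b - 352) + l*(40*b^2 + 112*b - 440) + 308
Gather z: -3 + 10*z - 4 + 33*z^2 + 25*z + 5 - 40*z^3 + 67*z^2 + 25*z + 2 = -40*z^3 + 100*z^2 + 60*z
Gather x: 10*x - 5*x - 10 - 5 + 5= 5*x - 10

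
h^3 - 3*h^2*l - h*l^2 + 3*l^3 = (h - 3*l)*(h - l)*(h + l)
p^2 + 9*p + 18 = (p + 3)*(p + 6)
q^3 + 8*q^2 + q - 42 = (q - 2)*(q + 3)*(q + 7)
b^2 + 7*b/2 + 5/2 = (b + 1)*(b + 5/2)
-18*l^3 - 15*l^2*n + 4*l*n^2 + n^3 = (-3*l + n)*(l + n)*(6*l + n)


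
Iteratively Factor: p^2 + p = (p)*(p + 1)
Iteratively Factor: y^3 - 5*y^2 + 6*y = (y - 2)*(y^2 - 3*y) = y*(y - 2)*(y - 3)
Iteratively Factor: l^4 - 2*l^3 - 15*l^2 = (l + 3)*(l^3 - 5*l^2) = l*(l + 3)*(l^2 - 5*l) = l*(l - 5)*(l + 3)*(l)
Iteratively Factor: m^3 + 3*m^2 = (m)*(m^2 + 3*m) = m^2*(m + 3)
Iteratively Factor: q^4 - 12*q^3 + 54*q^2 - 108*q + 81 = (q - 3)*(q^3 - 9*q^2 + 27*q - 27) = (q - 3)^2*(q^2 - 6*q + 9) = (q - 3)^3*(q - 3)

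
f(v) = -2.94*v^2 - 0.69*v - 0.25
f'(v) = -5.88*v - 0.69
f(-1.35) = -4.68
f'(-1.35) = 7.25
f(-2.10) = -11.77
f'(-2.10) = 11.66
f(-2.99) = -24.47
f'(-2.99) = 16.89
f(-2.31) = -14.34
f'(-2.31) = 12.89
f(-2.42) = -15.80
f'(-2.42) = 13.54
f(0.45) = -1.16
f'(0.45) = -3.34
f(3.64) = -41.72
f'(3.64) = -22.09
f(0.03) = -0.27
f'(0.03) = -0.87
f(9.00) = -244.60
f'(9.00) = -53.61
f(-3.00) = -24.64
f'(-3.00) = 16.95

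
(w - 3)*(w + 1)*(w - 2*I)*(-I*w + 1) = -I*w^4 - w^3 + 2*I*w^3 + 2*w^2 + I*w^2 + 3*w + 4*I*w + 6*I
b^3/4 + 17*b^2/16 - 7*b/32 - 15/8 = (b/4 + 1)*(b - 5/4)*(b + 3/2)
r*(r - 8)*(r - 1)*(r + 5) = r^4 - 4*r^3 - 37*r^2 + 40*r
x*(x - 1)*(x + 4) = x^3 + 3*x^2 - 4*x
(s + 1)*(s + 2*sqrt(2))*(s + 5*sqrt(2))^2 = s^4 + s^3 + 12*sqrt(2)*s^3 + 12*sqrt(2)*s^2 + 90*s^2 + 90*s + 100*sqrt(2)*s + 100*sqrt(2)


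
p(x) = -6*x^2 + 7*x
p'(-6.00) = 79.00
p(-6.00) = -258.00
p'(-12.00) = 151.00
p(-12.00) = -948.00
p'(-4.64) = 62.68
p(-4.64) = -161.66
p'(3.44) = -34.28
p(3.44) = -46.92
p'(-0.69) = 15.28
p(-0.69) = -7.69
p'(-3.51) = 49.12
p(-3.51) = -98.49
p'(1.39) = -9.68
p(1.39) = -1.86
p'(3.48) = -34.76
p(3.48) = -48.30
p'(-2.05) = 31.60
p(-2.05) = -39.56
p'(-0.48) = 12.76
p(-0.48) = -4.74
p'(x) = 7 - 12*x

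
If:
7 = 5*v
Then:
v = 7/5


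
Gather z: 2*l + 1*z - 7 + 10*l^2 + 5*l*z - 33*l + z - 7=10*l^2 - 31*l + z*(5*l + 2) - 14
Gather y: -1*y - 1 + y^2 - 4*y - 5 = y^2 - 5*y - 6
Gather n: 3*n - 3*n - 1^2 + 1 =0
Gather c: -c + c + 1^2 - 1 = 0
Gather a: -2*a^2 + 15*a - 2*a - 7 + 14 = -2*a^2 + 13*a + 7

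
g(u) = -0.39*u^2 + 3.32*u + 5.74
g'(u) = 3.32 - 0.78*u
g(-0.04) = 5.61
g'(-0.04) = 3.35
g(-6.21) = -29.92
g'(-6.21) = 8.16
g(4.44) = 12.79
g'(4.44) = -0.14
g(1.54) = 9.93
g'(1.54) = 2.12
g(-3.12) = -8.41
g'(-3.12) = 5.75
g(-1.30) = 0.76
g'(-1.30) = 4.33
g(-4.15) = -14.75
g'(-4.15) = 6.56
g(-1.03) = 1.91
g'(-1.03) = 4.12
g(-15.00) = -131.81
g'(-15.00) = 15.02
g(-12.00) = -90.26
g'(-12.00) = 12.68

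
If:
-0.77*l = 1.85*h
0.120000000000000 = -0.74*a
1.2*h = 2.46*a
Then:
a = -0.16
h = -0.33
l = 0.80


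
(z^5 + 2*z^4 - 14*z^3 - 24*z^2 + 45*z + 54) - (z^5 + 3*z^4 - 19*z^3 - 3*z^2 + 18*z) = -z^4 + 5*z^3 - 21*z^2 + 27*z + 54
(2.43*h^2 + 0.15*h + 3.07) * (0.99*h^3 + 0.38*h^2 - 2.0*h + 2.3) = 2.4057*h^5 + 1.0719*h^4 - 1.7637*h^3 + 6.4556*h^2 - 5.795*h + 7.061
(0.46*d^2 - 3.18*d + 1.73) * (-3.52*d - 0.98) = -1.6192*d^3 + 10.7428*d^2 - 2.9732*d - 1.6954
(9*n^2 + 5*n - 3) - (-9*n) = 9*n^2 + 14*n - 3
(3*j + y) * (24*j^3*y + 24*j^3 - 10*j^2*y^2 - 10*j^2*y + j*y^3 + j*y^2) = 72*j^4*y + 72*j^4 - 6*j^3*y^2 - 6*j^3*y - 7*j^2*y^3 - 7*j^2*y^2 + j*y^4 + j*y^3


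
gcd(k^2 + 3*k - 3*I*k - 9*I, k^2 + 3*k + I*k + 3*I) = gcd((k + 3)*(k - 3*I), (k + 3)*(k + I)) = k + 3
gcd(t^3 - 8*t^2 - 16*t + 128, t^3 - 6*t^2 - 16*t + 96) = t^2 - 16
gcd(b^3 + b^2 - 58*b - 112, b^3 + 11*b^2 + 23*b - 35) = b + 7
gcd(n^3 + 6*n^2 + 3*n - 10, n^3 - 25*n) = n + 5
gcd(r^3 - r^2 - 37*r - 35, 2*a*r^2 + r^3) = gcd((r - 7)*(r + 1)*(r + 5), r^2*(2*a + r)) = 1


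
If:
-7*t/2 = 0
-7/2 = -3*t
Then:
No Solution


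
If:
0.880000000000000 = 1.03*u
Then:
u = 0.85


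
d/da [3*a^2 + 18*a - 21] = 6*a + 18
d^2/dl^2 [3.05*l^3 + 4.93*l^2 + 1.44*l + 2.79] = 18.3*l + 9.86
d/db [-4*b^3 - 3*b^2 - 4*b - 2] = -12*b^2 - 6*b - 4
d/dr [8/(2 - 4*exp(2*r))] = 16*exp(2*r)/(2*exp(2*r) - 1)^2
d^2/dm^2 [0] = 0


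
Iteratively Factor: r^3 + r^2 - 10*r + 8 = (r - 1)*(r^2 + 2*r - 8) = (r - 2)*(r - 1)*(r + 4)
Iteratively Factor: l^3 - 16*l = (l + 4)*(l^2 - 4*l) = (l - 4)*(l + 4)*(l)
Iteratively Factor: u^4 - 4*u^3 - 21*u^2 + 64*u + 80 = (u + 4)*(u^3 - 8*u^2 + 11*u + 20) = (u + 1)*(u + 4)*(u^2 - 9*u + 20) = (u - 5)*(u + 1)*(u + 4)*(u - 4)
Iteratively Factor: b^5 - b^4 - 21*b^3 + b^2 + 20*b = (b - 1)*(b^4 - 21*b^2 - 20*b) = (b - 1)*(b + 1)*(b^3 - b^2 - 20*b) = (b - 5)*(b - 1)*(b + 1)*(b^2 + 4*b) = (b - 5)*(b - 1)*(b + 1)*(b + 4)*(b)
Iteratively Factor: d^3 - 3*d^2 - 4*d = (d)*(d^2 - 3*d - 4) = d*(d + 1)*(d - 4)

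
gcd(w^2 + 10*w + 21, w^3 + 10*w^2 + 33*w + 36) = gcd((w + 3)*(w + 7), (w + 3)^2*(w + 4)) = w + 3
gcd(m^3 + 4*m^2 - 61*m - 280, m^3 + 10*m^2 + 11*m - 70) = m^2 + 12*m + 35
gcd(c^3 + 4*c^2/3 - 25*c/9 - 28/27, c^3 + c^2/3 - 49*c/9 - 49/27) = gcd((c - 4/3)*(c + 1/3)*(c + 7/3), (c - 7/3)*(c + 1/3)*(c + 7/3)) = c^2 + 8*c/3 + 7/9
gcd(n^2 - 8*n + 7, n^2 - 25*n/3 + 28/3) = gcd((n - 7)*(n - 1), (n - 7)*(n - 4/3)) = n - 7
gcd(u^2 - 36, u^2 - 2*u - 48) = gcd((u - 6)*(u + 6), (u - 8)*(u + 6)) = u + 6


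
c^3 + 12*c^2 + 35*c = c*(c + 5)*(c + 7)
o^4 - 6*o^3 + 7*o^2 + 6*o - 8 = (o - 4)*(o - 2)*(o - 1)*(o + 1)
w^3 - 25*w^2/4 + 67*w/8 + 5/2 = (w - 4)*(w - 5/2)*(w + 1/4)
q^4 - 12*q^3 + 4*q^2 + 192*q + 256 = (q - 8)^2*(q + 2)^2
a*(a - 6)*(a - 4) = a^3 - 10*a^2 + 24*a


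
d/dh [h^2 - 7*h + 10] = 2*h - 7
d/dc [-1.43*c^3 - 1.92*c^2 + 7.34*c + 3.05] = -4.29*c^2 - 3.84*c + 7.34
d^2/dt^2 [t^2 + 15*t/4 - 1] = 2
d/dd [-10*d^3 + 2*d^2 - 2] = 2*d*(2 - 15*d)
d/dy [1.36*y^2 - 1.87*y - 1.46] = 2.72*y - 1.87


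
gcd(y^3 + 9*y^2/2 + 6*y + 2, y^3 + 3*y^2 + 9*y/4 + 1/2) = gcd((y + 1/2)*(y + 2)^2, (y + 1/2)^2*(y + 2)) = y^2 + 5*y/2 + 1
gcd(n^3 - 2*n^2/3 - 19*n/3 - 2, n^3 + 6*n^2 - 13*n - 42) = n^2 - n - 6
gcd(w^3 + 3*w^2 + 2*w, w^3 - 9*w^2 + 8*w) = w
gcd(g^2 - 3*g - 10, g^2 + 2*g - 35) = g - 5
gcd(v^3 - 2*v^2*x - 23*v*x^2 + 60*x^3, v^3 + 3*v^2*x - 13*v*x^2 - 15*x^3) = -v^2 - 2*v*x + 15*x^2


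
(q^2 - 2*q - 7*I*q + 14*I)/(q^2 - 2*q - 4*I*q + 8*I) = (q - 7*I)/(q - 4*I)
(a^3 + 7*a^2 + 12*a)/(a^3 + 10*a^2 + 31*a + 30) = a*(a + 4)/(a^2 + 7*a + 10)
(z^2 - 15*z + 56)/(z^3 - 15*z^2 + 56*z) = 1/z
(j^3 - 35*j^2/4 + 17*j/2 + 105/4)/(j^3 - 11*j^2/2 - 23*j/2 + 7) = (4*j^2 - 7*j - 15)/(2*(2*j^2 + 3*j - 2))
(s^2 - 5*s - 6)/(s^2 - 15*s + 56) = (s^2 - 5*s - 6)/(s^2 - 15*s + 56)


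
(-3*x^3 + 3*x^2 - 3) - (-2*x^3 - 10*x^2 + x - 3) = -x^3 + 13*x^2 - x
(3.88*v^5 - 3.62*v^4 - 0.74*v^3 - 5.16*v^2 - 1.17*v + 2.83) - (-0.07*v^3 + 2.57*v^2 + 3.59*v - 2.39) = 3.88*v^5 - 3.62*v^4 - 0.67*v^3 - 7.73*v^2 - 4.76*v + 5.22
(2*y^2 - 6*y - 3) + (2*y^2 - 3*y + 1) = 4*y^2 - 9*y - 2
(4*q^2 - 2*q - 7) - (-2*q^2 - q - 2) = 6*q^2 - q - 5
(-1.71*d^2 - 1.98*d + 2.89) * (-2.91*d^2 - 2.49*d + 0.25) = 4.9761*d^4 + 10.0197*d^3 - 3.9072*d^2 - 7.6911*d + 0.7225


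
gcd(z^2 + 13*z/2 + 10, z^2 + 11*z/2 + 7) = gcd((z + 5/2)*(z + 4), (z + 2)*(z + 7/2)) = 1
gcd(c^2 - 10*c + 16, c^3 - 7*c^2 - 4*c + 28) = c - 2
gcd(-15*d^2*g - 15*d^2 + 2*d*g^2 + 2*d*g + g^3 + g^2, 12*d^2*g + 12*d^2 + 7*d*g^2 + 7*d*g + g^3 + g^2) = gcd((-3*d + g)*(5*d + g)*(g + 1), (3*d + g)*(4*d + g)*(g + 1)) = g + 1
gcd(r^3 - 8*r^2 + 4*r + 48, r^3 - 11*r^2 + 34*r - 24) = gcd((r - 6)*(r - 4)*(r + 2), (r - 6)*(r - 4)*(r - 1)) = r^2 - 10*r + 24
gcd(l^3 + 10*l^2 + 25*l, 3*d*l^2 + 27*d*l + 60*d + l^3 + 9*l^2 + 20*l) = l + 5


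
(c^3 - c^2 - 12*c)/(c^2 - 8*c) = (c^2 - c - 12)/(c - 8)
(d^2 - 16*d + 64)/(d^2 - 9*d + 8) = (d - 8)/(d - 1)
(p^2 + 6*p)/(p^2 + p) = (p + 6)/(p + 1)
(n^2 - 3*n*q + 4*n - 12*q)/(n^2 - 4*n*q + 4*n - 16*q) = (-n + 3*q)/(-n + 4*q)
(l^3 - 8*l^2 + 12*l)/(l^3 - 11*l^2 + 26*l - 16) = l*(l - 6)/(l^2 - 9*l + 8)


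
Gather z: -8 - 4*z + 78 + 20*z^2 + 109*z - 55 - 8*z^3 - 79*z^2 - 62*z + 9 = -8*z^3 - 59*z^2 + 43*z + 24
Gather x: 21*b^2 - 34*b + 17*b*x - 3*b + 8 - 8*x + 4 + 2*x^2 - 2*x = 21*b^2 - 37*b + 2*x^2 + x*(17*b - 10) + 12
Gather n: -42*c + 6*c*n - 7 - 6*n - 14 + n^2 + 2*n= -42*c + n^2 + n*(6*c - 4) - 21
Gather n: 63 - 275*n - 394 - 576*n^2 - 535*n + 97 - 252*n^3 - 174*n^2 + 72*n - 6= -252*n^3 - 750*n^2 - 738*n - 240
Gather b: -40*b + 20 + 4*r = -40*b + 4*r + 20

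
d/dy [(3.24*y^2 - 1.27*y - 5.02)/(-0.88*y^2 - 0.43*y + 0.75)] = (-2.5108*y^2 - 3.9752*y - 3.1111)/(0.7744*y^4 + 0.7568*y^3 - 1.1351*y^2 - 0.645*y + 0.5625)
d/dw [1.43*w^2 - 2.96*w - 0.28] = 2.86*w - 2.96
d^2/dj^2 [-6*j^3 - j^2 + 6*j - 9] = -36*j - 2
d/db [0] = 0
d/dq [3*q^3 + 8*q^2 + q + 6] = 9*q^2 + 16*q + 1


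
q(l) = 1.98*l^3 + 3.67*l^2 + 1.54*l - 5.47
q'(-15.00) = 1227.94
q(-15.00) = -5885.32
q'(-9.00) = 416.62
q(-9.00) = -1165.48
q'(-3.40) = 45.25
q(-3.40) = -46.10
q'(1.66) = 30.09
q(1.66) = 16.26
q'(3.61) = 105.45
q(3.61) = 141.07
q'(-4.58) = 92.52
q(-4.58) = -125.76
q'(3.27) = 89.06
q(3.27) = 108.04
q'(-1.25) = 1.65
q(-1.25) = -5.53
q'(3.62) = 105.95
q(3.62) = 142.13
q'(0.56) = 7.51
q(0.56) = -3.11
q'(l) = 5.94*l^2 + 7.34*l + 1.54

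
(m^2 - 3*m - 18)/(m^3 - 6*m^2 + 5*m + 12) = (m^2 - 3*m - 18)/(m^3 - 6*m^2 + 5*m + 12)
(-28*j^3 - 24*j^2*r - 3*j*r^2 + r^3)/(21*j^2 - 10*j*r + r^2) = (4*j^2 + 4*j*r + r^2)/(-3*j + r)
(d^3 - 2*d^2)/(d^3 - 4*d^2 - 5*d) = d*(2 - d)/(-d^2 + 4*d + 5)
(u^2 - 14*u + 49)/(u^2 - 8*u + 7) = (u - 7)/(u - 1)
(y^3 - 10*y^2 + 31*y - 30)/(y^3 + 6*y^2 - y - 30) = (y^2 - 8*y + 15)/(y^2 + 8*y + 15)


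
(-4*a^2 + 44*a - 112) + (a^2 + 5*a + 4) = -3*a^2 + 49*a - 108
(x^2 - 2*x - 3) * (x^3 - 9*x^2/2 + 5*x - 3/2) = x^5 - 13*x^4/2 + 11*x^3 + 2*x^2 - 12*x + 9/2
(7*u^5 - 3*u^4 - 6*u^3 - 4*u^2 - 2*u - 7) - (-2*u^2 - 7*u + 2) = 7*u^5 - 3*u^4 - 6*u^3 - 2*u^2 + 5*u - 9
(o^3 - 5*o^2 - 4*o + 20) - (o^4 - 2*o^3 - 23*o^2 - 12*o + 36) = -o^4 + 3*o^3 + 18*o^2 + 8*o - 16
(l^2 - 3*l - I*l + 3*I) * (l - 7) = l^3 - 10*l^2 - I*l^2 + 21*l + 10*I*l - 21*I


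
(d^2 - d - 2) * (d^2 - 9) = d^4 - d^3 - 11*d^2 + 9*d + 18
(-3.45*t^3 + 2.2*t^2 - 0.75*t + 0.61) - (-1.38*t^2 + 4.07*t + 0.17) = -3.45*t^3 + 3.58*t^2 - 4.82*t + 0.44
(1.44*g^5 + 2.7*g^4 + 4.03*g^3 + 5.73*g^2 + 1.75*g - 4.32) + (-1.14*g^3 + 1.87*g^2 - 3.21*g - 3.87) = 1.44*g^5 + 2.7*g^4 + 2.89*g^3 + 7.6*g^2 - 1.46*g - 8.19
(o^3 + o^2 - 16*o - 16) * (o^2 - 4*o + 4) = o^5 - 3*o^4 - 16*o^3 + 52*o^2 - 64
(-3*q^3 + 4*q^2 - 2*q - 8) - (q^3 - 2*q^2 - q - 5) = -4*q^3 + 6*q^2 - q - 3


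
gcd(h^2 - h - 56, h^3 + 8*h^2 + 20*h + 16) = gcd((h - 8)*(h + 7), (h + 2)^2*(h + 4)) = 1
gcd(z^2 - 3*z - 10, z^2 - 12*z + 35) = z - 5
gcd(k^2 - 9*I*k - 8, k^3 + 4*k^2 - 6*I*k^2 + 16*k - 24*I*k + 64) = k - 8*I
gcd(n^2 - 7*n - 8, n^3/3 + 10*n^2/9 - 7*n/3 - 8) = 1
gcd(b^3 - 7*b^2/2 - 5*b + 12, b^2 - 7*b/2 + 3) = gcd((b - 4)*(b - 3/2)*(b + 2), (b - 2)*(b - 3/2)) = b - 3/2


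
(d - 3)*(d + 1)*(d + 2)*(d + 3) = d^4 + 3*d^3 - 7*d^2 - 27*d - 18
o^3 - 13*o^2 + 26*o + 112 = (o - 8)*(o - 7)*(o + 2)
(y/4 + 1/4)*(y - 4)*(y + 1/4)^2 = y^4/4 - 5*y^3/8 - 87*y^2/64 - 35*y/64 - 1/16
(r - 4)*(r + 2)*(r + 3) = r^3 + r^2 - 14*r - 24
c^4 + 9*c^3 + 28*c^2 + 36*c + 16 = (c + 1)*(c + 2)^2*(c + 4)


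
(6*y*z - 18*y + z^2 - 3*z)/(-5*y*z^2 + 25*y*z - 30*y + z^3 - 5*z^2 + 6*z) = (-6*y - z)/(5*y*z - 10*y - z^2 + 2*z)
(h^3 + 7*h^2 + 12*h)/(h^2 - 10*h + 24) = h*(h^2 + 7*h + 12)/(h^2 - 10*h + 24)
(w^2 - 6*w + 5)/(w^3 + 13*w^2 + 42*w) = (w^2 - 6*w + 5)/(w*(w^2 + 13*w + 42))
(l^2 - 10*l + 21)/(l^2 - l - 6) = (l - 7)/(l + 2)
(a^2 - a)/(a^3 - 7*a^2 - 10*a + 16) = a/(a^2 - 6*a - 16)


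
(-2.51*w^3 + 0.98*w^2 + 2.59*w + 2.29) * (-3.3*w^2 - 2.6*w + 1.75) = 8.283*w^5 + 3.292*w^4 - 15.4875*w^3 - 12.576*w^2 - 1.4215*w + 4.0075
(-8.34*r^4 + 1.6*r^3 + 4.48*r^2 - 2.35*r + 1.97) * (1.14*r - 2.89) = -9.5076*r^5 + 25.9266*r^4 + 0.483199999999999*r^3 - 15.6262*r^2 + 9.0373*r - 5.6933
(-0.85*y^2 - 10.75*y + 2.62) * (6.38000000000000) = -5.423*y^2 - 68.585*y + 16.7156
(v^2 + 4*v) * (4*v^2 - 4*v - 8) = 4*v^4 + 12*v^3 - 24*v^2 - 32*v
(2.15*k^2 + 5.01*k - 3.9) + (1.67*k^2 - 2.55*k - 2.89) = 3.82*k^2 + 2.46*k - 6.79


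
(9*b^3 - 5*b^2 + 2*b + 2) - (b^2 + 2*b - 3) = 9*b^3 - 6*b^2 + 5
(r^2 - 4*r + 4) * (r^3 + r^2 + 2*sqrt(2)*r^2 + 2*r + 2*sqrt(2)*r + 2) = r^5 - 3*r^4 + 2*sqrt(2)*r^4 - 6*sqrt(2)*r^3 + 2*r^3 - 2*r^2 + 8*sqrt(2)*r + 8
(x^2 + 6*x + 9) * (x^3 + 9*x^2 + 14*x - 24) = x^5 + 15*x^4 + 77*x^3 + 141*x^2 - 18*x - 216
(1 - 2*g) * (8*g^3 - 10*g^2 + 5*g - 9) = -16*g^4 + 28*g^3 - 20*g^2 + 23*g - 9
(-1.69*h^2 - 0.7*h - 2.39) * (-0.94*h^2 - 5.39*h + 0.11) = 1.5886*h^4 + 9.7671*h^3 + 5.8337*h^2 + 12.8051*h - 0.2629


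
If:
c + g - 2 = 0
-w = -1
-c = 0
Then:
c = 0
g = 2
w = 1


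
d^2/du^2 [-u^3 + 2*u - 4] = -6*u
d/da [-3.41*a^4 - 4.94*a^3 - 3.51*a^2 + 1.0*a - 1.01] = -13.64*a^3 - 14.82*a^2 - 7.02*a + 1.0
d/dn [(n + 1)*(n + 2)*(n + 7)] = 3*n^2 + 20*n + 23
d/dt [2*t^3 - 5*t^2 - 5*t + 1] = 6*t^2 - 10*t - 5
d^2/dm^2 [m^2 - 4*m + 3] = 2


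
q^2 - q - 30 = (q - 6)*(q + 5)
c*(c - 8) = c^2 - 8*c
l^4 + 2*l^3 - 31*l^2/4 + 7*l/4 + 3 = (l - 3/2)*(l - 1)*(l + 1/2)*(l + 4)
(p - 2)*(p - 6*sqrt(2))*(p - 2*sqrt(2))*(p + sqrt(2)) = p^4 - 7*sqrt(2)*p^3 - 2*p^3 + 8*p^2 + 14*sqrt(2)*p^2 - 16*p + 24*sqrt(2)*p - 48*sqrt(2)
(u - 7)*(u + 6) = u^2 - u - 42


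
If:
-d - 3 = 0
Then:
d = -3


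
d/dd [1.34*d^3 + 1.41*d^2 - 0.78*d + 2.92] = 4.02*d^2 + 2.82*d - 0.78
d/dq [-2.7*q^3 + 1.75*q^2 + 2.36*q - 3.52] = -8.1*q^2 + 3.5*q + 2.36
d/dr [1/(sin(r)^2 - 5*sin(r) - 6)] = (5 - 2*sin(r))*cos(r)/((sin(r) - 6)^2*(sin(r) + 1)^2)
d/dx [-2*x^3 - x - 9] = -6*x^2 - 1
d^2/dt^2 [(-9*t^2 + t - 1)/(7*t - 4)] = -330/(343*t^3 - 588*t^2 + 336*t - 64)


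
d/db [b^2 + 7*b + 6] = 2*b + 7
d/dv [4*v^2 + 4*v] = 8*v + 4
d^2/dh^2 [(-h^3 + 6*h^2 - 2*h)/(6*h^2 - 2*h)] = -1/(27*h^3 - 27*h^2 + 9*h - 1)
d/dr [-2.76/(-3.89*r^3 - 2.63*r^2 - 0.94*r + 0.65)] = (-32.2092*r^2 - 14.5176*r - 2.5944)/(3.89*r^3 + 2.63*r^2 + 0.94*r - 0.65)^2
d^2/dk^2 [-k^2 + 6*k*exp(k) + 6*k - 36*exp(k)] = 6*k*exp(k) - 24*exp(k) - 2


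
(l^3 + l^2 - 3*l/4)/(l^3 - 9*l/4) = (2*l - 1)/(2*l - 3)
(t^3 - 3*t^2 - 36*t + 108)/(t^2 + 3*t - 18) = t - 6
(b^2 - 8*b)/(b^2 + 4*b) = (b - 8)/(b + 4)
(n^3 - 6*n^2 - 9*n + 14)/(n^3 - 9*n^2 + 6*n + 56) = (n - 1)/(n - 4)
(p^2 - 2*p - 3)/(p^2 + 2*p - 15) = (p + 1)/(p + 5)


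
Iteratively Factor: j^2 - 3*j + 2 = (j - 2)*(j - 1)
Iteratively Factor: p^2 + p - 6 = (p - 2)*(p + 3)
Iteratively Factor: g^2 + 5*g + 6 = (g + 2)*(g + 3)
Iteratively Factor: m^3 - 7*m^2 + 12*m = (m - 3)*(m^2 - 4*m) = m*(m - 3)*(m - 4)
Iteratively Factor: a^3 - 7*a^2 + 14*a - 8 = (a - 4)*(a^2 - 3*a + 2) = (a - 4)*(a - 1)*(a - 2)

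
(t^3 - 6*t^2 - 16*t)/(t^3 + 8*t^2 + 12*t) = (t - 8)/(t + 6)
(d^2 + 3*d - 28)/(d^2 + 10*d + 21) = (d - 4)/(d + 3)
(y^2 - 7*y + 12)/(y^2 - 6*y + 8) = (y - 3)/(y - 2)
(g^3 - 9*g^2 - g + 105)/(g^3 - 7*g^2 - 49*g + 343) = (g^2 - 2*g - 15)/(g^2 - 49)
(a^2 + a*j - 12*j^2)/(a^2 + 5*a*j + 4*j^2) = (a - 3*j)/(a + j)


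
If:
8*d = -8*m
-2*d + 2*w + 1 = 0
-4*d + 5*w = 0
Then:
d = 5/2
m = -5/2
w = 2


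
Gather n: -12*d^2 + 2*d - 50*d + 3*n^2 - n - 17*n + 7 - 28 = -12*d^2 - 48*d + 3*n^2 - 18*n - 21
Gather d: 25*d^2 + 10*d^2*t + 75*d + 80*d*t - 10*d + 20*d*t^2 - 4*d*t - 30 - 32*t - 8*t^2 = d^2*(10*t + 25) + d*(20*t^2 + 76*t + 65) - 8*t^2 - 32*t - 30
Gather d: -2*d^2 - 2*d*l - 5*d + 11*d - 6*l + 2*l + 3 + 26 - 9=-2*d^2 + d*(6 - 2*l) - 4*l + 20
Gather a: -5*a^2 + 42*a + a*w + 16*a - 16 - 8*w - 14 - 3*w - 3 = -5*a^2 + a*(w + 58) - 11*w - 33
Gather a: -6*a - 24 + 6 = -6*a - 18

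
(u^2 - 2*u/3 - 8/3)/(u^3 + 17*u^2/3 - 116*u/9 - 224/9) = 3*(u - 2)/(3*u^2 + 13*u - 56)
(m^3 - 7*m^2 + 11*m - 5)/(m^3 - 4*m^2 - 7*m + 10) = (m - 1)/(m + 2)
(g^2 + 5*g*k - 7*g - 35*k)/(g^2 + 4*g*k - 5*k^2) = (g - 7)/(g - k)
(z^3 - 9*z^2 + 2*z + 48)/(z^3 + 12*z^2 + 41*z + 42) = (z^2 - 11*z + 24)/(z^2 + 10*z + 21)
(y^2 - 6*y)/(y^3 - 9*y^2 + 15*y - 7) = y*(y - 6)/(y^3 - 9*y^2 + 15*y - 7)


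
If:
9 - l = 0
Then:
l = 9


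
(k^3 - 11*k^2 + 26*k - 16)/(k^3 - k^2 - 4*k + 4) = (k - 8)/(k + 2)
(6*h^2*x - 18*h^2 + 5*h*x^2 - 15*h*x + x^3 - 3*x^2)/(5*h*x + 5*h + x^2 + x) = (6*h^2*x - 18*h^2 + 5*h*x^2 - 15*h*x + x^3 - 3*x^2)/(5*h*x + 5*h + x^2 + x)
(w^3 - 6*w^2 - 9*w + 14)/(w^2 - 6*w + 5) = (w^2 - 5*w - 14)/(w - 5)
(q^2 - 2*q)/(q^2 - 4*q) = (q - 2)/(q - 4)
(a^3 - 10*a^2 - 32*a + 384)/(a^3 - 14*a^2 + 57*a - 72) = (a^2 - 2*a - 48)/(a^2 - 6*a + 9)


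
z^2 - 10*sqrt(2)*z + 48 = (z - 6*sqrt(2))*(z - 4*sqrt(2))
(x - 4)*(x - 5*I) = x^2 - 4*x - 5*I*x + 20*I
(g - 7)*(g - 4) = g^2 - 11*g + 28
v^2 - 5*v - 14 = (v - 7)*(v + 2)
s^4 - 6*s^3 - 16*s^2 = s^2*(s - 8)*(s + 2)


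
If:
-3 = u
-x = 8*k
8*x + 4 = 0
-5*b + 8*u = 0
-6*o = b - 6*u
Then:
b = -24/5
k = 1/16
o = -11/5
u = -3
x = -1/2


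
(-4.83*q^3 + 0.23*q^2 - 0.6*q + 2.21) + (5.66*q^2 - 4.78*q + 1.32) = -4.83*q^3 + 5.89*q^2 - 5.38*q + 3.53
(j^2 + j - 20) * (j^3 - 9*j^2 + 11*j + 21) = j^5 - 8*j^4 - 18*j^3 + 212*j^2 - 199*j - 420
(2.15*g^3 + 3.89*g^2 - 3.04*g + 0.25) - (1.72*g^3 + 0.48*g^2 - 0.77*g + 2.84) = 0.43*g^3 + 3.41*g^2 - 2.27*g - 2.59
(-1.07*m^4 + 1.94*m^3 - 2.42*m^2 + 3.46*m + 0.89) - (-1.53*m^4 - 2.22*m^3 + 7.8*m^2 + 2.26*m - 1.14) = 0.46*m^4 + 4.16*m^3 - 10.22*m^2 + 1.2*m + 2.03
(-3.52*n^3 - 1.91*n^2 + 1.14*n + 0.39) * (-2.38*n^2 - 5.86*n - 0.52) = 8.3776*n^5 + 25.173*n^4 + 10.3098*n^3 - 6.6154*n^2 - 2.8782*n - 0.2028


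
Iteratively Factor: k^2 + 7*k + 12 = (k + 3)*(k + 4)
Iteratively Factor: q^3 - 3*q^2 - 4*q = (q + 1)*(q^2 - 4*q) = q*(q + 1)*(q - 4)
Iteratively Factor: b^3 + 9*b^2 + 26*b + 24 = (b + 3)*(b^2 + 6*b + 8) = (b + 2)*(b + 3)*(b + 4)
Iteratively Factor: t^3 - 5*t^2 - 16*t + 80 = (t - 4)*(t^2 - t - 20) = (t - 5)*(t - 4)*(t + 4)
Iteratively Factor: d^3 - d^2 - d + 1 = (d - 1)*(d^2 - 1) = (d - 1)*(d + 1)*(d - 1)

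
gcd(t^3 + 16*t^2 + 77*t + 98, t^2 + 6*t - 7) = t + 7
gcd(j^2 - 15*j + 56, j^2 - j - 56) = j - 8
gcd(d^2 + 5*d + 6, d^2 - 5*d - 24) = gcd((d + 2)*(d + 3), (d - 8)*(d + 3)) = d + 3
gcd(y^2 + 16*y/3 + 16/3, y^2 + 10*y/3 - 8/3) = y + 4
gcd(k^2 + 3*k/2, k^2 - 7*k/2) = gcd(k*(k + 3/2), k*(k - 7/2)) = k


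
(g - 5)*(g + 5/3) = g^2 - 10*g/3 - 25/3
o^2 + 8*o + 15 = (o + 3)*(o + 5)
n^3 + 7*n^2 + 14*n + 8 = (n + 1)*(n + 2)*(n + 4)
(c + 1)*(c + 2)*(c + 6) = c^3 + 9*c^2 + 20*c + 12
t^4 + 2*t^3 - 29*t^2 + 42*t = t*(t - 3)*(t - 2)*(t + 7)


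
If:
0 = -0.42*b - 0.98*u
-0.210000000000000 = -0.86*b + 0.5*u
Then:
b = 0.20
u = -0.08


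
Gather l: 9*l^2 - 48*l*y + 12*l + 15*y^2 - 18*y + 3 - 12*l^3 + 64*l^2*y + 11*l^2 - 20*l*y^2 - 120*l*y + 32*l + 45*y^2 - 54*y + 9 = -12*l^3 + l^2*(64*y + 20) + l*(-20*y^2 - 168*y + 44) + 60*y^2 - 72*y + 12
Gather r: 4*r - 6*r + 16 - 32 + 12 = -2*r - 4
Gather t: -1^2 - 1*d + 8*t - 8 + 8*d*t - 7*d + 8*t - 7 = -8*d + t*(8*d + 16) - 16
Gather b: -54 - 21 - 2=-77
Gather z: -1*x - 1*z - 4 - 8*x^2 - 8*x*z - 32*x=-8*x^2 - 33*x + z*(-8*x - 1) - 4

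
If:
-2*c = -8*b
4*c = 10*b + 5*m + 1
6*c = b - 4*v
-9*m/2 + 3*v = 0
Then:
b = 6/151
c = 24/151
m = -23/151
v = -69/302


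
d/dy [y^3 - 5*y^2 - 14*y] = 3*y^2 - 10*y - 14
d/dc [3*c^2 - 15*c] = 6*c - 15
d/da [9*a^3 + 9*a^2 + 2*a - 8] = 27*a^2 + 18*a + 2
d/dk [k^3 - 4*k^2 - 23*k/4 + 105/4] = 3*k^2 - 8*k - 23/4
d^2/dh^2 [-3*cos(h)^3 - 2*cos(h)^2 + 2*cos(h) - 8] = cos(h)/4 + 4*cos(2*h) + 27*cos(3*h)/4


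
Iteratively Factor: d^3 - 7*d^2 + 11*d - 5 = (d - 1)*(d^2 - 6*d + 5) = (d - 1)^2*(d - 5)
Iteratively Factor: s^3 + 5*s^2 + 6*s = (s)*(s^2 + 5*s + 6) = s*(s + 3)*(s + 2)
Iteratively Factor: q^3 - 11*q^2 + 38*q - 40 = (q - 2)*(q^2 - 9*q + 20) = (q - 4)*(q - 2)*(q - 5)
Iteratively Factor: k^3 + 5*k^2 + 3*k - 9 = (k + 3)*(k^2 + 2*k - 3) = (k + 3)^2*(k - 1)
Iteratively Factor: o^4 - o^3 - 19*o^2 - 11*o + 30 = (o + 3)*(o^3 - 4*o^2 - 7*o + 10) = (o - 5)*(o + 3)*(o^2 + o - 2) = (o - 5)*(o - 1)*(o + 3)*(o + 2)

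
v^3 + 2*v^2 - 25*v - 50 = (v - 5)*(v + 2)*(v + 5)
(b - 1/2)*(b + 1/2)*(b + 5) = b^3 + 5*b^2 - b/4 - 5/4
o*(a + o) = a*o + o^2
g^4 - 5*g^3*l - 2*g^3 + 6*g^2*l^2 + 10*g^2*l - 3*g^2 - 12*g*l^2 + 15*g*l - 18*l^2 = (g - 3)*(g + 1)*(g - 3*l)*(g - 2*l)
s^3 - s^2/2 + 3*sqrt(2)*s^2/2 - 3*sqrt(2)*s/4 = s*(s - 1/2)*(s + 3*sqrt(2)/2)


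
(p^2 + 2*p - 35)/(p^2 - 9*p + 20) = (p + 7)/(p - 4)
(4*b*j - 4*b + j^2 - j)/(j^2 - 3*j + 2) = (4*b + j)/(j - 2)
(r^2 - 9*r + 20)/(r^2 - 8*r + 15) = (r - 4)/(r - 3)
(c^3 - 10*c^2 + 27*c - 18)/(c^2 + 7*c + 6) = (c^3 - 10*c^2 + 27*c - 18)/(c^2 + 7*c + 6)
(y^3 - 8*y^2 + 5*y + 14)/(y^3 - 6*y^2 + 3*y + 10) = (y - 7)/(y - 5)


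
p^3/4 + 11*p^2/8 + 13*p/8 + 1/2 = (p/4 + 1)*(p + 1/2)*(p + 1)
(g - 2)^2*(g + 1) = g^3 - 3*g^2 + 4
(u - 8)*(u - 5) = u^2 - 13*u + 40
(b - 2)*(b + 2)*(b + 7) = b^3 + 7*b^2 - 4*b - 28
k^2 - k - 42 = (k - 7)*(k + 6)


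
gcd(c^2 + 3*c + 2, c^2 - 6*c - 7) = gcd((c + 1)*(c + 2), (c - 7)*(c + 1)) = c + 1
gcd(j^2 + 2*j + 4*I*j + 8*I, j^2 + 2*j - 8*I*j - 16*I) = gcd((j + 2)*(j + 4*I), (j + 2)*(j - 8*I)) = j + 2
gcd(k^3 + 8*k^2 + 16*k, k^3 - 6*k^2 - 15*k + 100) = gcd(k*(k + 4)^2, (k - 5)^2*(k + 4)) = k + 4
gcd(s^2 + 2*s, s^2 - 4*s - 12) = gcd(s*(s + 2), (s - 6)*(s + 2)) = s + 2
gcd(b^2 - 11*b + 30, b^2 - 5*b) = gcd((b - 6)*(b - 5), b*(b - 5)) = b - 5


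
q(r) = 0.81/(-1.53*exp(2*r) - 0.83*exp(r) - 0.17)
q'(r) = 0.81*(3.06*exp(2*r) + 0.83*exp(r))/(-1.53*exp(2*r) - 0.83*exp(r) - 0.17)^2 = (2.4786*exp(r) + 0.6723)*exp(r)/(1.53*exp(2*r) + 0.83*exp(r) + 0.17)^2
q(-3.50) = -4.12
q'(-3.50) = 0.58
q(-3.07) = -3.82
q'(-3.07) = 0.81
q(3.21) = -0.00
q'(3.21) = 0.00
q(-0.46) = -0.62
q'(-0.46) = 0.83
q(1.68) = -0.02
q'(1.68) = 0.03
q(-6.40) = -4.73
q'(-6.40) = 0.04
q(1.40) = -0.03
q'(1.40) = 0.05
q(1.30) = -0.03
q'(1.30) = 0.06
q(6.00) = 0.00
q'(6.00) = 0.00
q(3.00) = 0.00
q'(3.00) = 0.00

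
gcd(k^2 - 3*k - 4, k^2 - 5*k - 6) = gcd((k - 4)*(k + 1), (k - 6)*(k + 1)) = k + 1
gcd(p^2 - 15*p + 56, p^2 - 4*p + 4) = 1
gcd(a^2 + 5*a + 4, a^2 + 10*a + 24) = a + 4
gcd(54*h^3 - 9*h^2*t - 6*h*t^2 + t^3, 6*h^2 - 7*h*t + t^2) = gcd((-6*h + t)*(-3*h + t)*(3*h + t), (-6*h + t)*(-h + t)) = -6*h + t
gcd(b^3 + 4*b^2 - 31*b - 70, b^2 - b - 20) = b - 5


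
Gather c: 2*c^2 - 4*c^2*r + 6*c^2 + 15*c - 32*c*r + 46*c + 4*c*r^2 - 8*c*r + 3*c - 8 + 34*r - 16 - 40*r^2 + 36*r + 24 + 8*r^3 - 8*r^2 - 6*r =c^2*(8 - 4*r) + c*(4*r^2 - 40*r + 64) + 8*r^3 - 48*r^2 + 64*r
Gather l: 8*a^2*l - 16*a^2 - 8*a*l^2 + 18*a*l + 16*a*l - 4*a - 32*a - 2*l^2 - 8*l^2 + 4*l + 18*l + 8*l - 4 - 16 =-16*a^2 - 36*a + l^2*(-8*a - 10) + l*(8*a^2 + 34*a + 30) - 20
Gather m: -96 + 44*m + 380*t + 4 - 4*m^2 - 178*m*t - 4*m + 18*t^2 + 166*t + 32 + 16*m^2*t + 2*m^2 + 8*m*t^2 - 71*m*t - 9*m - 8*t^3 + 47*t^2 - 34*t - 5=m^2*(16*t - 2) + m*(8*t^2 - 249*t + 31) - 8*t^3 + 65*t^2 + 512*t - 65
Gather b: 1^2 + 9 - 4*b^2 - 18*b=-4*b^2 - 18*b + 10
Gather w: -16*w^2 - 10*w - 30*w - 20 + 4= -16*w^2 - 40*w - 16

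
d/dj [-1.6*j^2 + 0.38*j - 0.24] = 0.38 - 3.2*j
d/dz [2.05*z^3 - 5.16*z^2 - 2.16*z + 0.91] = 6.15*z^2 - 10.32*z - 2.16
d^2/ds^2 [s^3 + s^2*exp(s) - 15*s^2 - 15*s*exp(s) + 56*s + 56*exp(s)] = s^2*exp(s) - 11*s*exp(s) + 6*s + 28*exp(s) - 30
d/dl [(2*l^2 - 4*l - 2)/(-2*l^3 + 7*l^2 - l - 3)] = 2*(2*l^4 - 8*l^3 + 7*l^2 + 8*l + 5)/(4*l^6 - 28*l^5 + 53*l^4 - 2*l^3 - 41*l^2 + 6*l + 9)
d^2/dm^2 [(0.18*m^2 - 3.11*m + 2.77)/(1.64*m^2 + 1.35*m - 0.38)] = (4.44089209850063e-16*m^4 - 17.526352*m^3 + 45.374208*m^2 + 25.167768*m + 10.410302)/(4.410944*m^6 + 10.89288*m^5 + 5.900556*m^4 - 2.587545*m^3 - 1.367202*m^2 + 0.58482*m - 0.054872)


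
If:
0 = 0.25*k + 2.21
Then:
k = -8.84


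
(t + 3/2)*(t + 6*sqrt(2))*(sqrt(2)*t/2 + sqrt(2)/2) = sqrt(2)*t^3/2 + 5*sqrt(2)*t^2/4 + 6*t^2 + 3*sqrt(2)*t/4 + 15*t + 9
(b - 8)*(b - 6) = b^2 - 14*b + 48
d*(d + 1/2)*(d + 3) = d^3 + 7*d^2/2 + 3*d/2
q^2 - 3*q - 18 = (q - 6)*(q + 3)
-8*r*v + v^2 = v*(-8*r + v)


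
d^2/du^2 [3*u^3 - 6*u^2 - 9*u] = 18*u - 12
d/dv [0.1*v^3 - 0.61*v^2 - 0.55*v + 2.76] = 0.3*v^2 - 1.22*v - 0.55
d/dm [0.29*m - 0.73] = 0.290000000000000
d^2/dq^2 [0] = 0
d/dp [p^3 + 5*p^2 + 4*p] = 3*p^2 + 10*p + 4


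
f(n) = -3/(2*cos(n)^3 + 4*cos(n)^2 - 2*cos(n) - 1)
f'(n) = -3*(6*sin(n)*cos(n)^2 + 8*sin(n)*cos(n) - 2*sin(n))/(2*cos(n)^3 + 4*cos(n)^2 - 2*cos(n) - 1)^2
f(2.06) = -4.87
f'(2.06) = 30.99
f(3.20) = -1.00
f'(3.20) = -0.08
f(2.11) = -3.70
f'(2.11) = 17.73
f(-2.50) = -1.40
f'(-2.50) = -1.78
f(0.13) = -1.03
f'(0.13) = -0.55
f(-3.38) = -1.04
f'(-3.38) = 0.35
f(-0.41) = -1.45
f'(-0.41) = 2.89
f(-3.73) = -1.32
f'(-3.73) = 1.44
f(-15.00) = -1.54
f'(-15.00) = -2.37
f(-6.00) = -1.18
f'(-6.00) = -1.46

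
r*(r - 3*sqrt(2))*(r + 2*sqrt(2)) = r^3 - sqrt(2)*r^2 - 12*r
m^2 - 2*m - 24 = (m - 6)*(m + 4)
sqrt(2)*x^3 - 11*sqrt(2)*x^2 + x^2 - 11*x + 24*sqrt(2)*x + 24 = (x - 8)*(x - 3)*(sqrt(2)*x + 1)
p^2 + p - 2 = (p - 1)*(p + 2)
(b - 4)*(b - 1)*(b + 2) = b^3 - 3*b^2 - 6*b + 8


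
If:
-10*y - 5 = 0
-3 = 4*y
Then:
No Solution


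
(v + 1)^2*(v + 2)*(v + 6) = v^4 + 10*v^3 + 29*v^2 + 32*v + 12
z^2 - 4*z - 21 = (z - 7)*(z + 3)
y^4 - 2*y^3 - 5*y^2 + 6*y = y*(y - 3)*(y - 1)*(y + 2)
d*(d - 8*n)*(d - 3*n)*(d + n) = d^4 - 10*d^3*n + 13*d^2*n^2 + 24*d*n^3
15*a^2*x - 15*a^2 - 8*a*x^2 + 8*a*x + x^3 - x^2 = (-5*a + x)*(-3*a + x)*(x - 1)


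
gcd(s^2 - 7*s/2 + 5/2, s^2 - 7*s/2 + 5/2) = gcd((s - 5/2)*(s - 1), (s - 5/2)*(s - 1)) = s^2 - 7*s/2 + 5/2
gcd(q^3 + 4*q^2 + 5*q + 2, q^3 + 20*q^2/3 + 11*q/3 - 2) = q + 1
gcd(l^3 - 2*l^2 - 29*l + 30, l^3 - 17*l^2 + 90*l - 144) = l - 6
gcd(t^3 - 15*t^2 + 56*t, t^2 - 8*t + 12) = 1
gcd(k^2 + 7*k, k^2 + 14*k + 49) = k + 7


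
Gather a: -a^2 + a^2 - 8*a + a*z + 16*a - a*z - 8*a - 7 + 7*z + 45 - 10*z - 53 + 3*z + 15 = 0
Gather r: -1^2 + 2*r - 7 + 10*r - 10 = 12*r - 18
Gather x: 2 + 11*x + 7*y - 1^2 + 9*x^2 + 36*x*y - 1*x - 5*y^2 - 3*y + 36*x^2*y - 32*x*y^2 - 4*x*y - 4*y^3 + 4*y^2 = x^2*(36*y + 9) + x*(-32*y^2 + 32*y + 10) - 4*y^3 - y^2 + 4*y + 1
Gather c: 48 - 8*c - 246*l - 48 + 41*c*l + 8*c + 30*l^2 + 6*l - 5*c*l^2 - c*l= c*(-5*l^2 + 40*l) + 30*l^2 - 240*l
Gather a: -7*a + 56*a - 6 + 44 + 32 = 49*a + 70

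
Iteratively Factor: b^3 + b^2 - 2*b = (b - 1)*(b^2 + 2*b) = (b - 1)*(b + 2)*(b)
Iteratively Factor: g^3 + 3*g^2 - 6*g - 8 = (g + 4)*(g^2 - g - 2) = (g + 1)*(g + 4)*(g - 2)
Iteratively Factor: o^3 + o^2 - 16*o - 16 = (o + 4)*(o^2 - 3*o - 4) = (o - 4)*(o + 4)*(o + 1)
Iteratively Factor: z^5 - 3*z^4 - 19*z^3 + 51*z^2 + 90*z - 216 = (z + 3)*(z^4 - 6*z^3 - z^2 + 54*z - 72) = (z - 2)*(z + 3)*(z^3 - 4*z^2 - 9*z + 36) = (z - 4)*(z - 2)*(z + 3)*(z^2 - 9) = (z - 4)*(z - 2)*(z + 3)^2*(z - 3)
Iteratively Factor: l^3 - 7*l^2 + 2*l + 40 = (l + 2)*(l^2 - 9*l + 20) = (l - 4)*(l + 2)*(l - 5)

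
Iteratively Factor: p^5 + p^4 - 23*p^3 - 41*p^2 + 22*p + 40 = (p - 1)*(p^4 + 2*p^3 - 21*p^2 - 62*p - 40) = (p - 1)*(p + 4)*(p^3 - 2*p^2 - 13*p - 10) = (p - 1)*(p + 1)*(p + 4)*(p^2 - 3*p - 10) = (p - 5)*(p - 1)*(p + 1)*(p + 4)*(p + 2)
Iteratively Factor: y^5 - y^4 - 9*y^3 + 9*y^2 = (y)*(y^4 - y^3 - 9*y^2 + 9*y) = y*(y - 3)*(y^3 + 2*y^2 - 3*y) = y*(y - 3)*(y + 3)*(y^2 - y) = y*(y - 3)*(y - 1)*(y + 3)*(y)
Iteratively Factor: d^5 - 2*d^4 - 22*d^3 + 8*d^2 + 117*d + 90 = (d + 1)*(d^4 - 3*d^3 - 19*d^2 + 27*d + 90) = (d + 1)*(d + 3)*(d^3 - 6*d^2 - d + 30) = (d - 5)*(d + 1)*(d + 3)*(d^2 - d - 6) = (d - 5)*(d + 1)*(d + 2)*(d + 3)*(d - 3)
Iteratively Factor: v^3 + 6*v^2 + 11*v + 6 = (v + 3)*(v^2 + 3*v + 2) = (v + 2)*(v + 3)*(v + 1)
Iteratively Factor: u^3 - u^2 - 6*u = (u)*(u^2 - u - 6) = u*(u - 3)*(u + 2)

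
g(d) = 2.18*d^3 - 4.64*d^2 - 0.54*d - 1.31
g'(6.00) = 179.22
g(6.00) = 299.29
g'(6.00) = 179.22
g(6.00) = 299.29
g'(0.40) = -3.21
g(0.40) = -2.13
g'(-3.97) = 139.38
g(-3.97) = -208.70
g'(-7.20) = 405.31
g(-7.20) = -1051.64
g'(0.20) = -2.13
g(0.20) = -1.59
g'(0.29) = -2.68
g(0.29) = -1.80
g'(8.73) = 416.88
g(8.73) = 1090.79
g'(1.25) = -1.92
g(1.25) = -4.98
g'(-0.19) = 1.46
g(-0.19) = -1.39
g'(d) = 6.54*d^2 - 9.28*d - 0.54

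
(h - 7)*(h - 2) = h^2 - 9*h + 14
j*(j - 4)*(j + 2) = j^3 - 2*j^2 - 8*j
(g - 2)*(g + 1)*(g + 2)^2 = g^4 + 3*g^3 - 2*g^2 - 12*g - 8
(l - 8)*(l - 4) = l^2 - 12*l + 32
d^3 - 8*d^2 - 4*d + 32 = (d - 8)*(d - 2)*(d + 2)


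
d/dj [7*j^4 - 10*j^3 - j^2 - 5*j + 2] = 28*j^3 - 30*j^2 - 2*j - 5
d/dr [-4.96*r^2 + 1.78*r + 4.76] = 1.78 - 9.92*r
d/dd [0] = 0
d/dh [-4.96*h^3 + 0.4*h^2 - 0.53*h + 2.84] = -14.88*h^2 + 0.8*h - 0.53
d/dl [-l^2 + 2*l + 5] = 2 - 2*l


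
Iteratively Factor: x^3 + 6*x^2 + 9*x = (x)*(x^2 + 6*x + 9) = x*(x + 3)*(x + 3)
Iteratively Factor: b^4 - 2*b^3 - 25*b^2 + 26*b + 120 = (b + 4)*(b^3 - 6*b^2 - b + 30) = (b - 5)*(b + 4)*(b^2 - b - 6) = (b - 5)*(b + 2)*(b + 4)*(b - 3)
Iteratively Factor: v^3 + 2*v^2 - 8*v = (v)*(v^2 + 2*v - 8) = v*(v + 4)*(v - 2)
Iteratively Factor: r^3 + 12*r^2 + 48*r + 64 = (r + 4)*(r^2 + 8*r + 16) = (r + 4)^2*(r + 4)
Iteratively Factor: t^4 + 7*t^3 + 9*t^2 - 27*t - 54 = (t + 3)*(t^3 + 4*t^2 - 3*t - 18) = (t - 2)*(t + 3)*(t^2 + 6*t + 9) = (t - 2)*(t + 3)^2*(t + 3)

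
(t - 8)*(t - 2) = t^2 - 10*t + 16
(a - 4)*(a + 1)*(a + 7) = a^3 + 4*a^2 - 25*a - 28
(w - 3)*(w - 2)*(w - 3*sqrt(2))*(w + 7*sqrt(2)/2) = w^4 - 5*w^3 + sqrt(2)*w^3/2 - 15*w^2 - 5*sqrt(2)*w^2/2 + 3*sqrt(2)*w + 105*w - 126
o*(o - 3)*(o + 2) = o^3 - o^2 - 6*o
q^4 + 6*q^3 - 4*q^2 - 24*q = q*(q - 2)*(q + 2)*(q + 6)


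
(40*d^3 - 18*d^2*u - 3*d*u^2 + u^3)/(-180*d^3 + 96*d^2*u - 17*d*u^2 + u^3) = (-8*d^2 + 2*d*u + u^2)/(36*d^2 - 12*d*u + u^2)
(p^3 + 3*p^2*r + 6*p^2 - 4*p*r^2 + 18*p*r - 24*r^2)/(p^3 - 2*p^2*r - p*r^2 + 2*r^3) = (p^2 + 4*p*r + 6*p + 24*r)/(p^2 - p*r - 2*r^2)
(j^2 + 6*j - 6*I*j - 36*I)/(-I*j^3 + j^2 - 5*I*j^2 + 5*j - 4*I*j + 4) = (I*j^2 + 6*j*(1 + I) + 36)/(j^3 + j^2*(5 + I) + j*(4 + 5*I) + 4*I)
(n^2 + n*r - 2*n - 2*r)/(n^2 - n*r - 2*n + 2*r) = (-n - r)/(-n + r)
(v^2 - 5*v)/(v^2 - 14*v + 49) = v*(v - 5)/(v^2 - 14*v + 49)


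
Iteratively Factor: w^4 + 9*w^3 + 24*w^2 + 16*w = (w + 4)*(w^3 + 5*w^2 + 4*w) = w*(w + 4)*(w^2 + 5*w + 4) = w*(w + 1)*(w + 4)*(w + 4)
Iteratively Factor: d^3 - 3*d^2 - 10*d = (d)*(d^2 - 3*d - 10) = d*(d + 2)*(d - 5)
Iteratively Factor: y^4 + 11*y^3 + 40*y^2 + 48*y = (y + 4)*(y^3 + 7*y^2 + 12*y) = (y + 3)*(y + 4)*(y^2 + 4*y) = y*(y + 3)*(y + 4)*(y + 4)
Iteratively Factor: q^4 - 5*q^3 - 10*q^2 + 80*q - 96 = (q - 2)*(q^3 - 3*q^2 - 16*q + 48) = (q - 3)*(q - 2)*(q^2 - 16) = (q - 4)*(q - 3)*(q - 2)*(q + 4)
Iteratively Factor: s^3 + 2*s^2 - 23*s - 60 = (s + 4)*(s^2 - 2*s - 15) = (s + 3)*(s + 4)*(s - 5)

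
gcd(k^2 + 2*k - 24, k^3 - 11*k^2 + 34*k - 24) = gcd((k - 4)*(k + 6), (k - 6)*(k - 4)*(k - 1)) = k - 4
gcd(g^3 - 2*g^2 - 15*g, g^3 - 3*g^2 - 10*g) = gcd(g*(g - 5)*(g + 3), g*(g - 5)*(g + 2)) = g^2 - 5*g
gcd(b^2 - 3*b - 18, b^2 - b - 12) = b + 3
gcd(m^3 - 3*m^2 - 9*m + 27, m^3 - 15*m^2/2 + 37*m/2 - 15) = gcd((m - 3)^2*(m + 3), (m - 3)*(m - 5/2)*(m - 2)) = m - 3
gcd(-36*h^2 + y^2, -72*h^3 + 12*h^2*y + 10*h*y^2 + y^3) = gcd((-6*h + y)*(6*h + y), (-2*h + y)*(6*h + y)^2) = 6*h + y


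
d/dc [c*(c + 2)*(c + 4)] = 3*c^2 + 12*c + 8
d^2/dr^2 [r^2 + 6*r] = 2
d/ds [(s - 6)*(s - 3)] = 2*s - 9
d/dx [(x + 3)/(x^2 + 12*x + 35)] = (x^2 + 12*x - 2*(x + 3)*(x + 6) + 35)/(x^2 + 12*x + 35)^2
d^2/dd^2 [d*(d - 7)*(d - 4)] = 6*d - 22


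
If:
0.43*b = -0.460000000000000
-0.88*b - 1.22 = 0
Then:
No Solution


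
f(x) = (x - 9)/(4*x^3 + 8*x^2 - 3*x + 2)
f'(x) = (x - 9)*(-12*x^2 - 16*x + 3)/(4*x^3 + 8*x^2 - 3*x + 2)^2 + 1/(4*x^3 + 8*x^2 - 3*x + 2) = (4*x^3 + 8*x^2 - 3*x - (x - 9)*(12*x^2 + 16*x - 3) + 2)/(4*x^3 + 8*x^2 - 3*x + 2)^2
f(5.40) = -0.00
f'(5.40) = 0.00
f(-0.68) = -1.49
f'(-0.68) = -1.77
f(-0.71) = -1.44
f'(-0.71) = -1.63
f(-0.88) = -1.22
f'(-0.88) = -1.05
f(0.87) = -1.01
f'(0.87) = 2.62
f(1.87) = -0.14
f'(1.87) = 0.21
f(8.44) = -0.00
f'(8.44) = 0.00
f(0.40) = -3.68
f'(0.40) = 8.81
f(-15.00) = 0.00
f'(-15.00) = 0.00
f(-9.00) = 0.01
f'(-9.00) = 0.00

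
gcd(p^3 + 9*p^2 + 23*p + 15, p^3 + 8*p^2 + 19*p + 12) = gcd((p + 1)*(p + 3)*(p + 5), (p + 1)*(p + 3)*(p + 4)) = p^2 + 4*p + 3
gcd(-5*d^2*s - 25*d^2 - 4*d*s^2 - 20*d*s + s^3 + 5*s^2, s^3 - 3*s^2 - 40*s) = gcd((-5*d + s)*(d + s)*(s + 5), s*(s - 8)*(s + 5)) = s + 5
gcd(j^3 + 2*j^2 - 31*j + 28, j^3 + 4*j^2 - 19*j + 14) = j^2 + 6*j - 7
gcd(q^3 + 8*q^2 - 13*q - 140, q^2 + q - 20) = q^2 + q - 20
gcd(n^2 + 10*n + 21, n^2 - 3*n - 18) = n + 3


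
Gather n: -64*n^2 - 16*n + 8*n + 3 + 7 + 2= -64*n^2 - 8*n + 12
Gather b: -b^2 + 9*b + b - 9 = -b^2 + 10*b - 9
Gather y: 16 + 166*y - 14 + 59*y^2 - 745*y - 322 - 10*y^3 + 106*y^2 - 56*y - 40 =-10*y^3 + 165*y^2 - 635*y - 360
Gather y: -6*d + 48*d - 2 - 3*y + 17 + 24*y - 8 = 42*d + 21*y + 7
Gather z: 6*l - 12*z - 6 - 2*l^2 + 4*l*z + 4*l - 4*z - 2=-2*l^2 + 10*l + z*(4*l - 16) - 8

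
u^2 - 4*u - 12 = (u - 6)*(u + 2)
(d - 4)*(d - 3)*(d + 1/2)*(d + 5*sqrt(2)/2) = d^4 - 13*d^3/2 + 5*sqrt(2)*d^3/2 - 65*sqrt(2)*d^2/4 + 17*d^2/2 + 6*d + 85*sqrt(2)*d/4 + 15*sqrt(2)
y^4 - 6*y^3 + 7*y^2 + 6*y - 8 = (y - 4)*(y - 2)*(y - 1)*(y + 1)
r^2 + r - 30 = (r - 5)*(r + 6)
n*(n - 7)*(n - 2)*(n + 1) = n^4 - 8*n^3 + 5*n^2 + 14*n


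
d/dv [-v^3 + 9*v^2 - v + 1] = -3*v^2 + 18*v - 1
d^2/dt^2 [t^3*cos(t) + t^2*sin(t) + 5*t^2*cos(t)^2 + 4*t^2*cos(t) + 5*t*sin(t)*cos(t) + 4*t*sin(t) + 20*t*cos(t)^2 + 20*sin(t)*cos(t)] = -t^3*cos(t) - 7*t^2*sin(t) - 4*t^2*cos(t) - 10*t^2*cos(2*t) - 20*t*sin(t) - 30*t*sin(2*t) + 10*t*cos(t) - 40*t*cos(2*t) + 2*sin(t) - 80*sin(2*t) + 16*cos(t) + 15*cos(2*t) + 5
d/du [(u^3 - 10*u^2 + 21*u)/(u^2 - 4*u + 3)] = (u^2 - 2*u + 7)/(u^2 - 2*u + 1)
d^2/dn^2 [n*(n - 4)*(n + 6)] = 6*n + 4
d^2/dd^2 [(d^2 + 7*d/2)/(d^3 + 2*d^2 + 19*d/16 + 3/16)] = 16*(512*d^6 + 5376*d^5 + 8928*d^4 + 3152*d^3 - 2592*d^2 - 2016*d - 381)/(4096*d^9 + 24576*d^8 + 63744*d^7 + 93440*d^6 + 84912*d^5 + 49344*d^4 + 18235*d^3 + 4113*d^2 + 513*d + 27)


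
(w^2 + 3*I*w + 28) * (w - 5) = w^3 - 5*w^2 + 3*I*w^2 + 28*w - 15*I*w - 140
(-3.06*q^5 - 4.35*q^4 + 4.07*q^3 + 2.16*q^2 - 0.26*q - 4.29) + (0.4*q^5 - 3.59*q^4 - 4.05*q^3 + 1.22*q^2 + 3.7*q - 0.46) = -2.66*q^5 - 7.94*q^4 + 0.0200000000000005*q^3 + 3.38*q^2 + 3.44*q - 4.75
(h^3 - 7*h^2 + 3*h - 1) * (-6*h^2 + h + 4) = -6*h^5 + 43*h^4 - 21*h^3 - 19*h^2 + 11*h - 4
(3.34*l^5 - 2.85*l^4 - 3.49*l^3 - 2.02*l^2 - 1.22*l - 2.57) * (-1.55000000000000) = -5.177*l^5 + 4.4175*l^4 + 5.4095*l^3 + 3.131*l^2 + 1.891*l + 3.9835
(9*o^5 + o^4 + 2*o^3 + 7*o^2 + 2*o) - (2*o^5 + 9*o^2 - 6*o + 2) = 7*o^5 + o^4 + 2*o^3 - 2*o^2 + 8*o - 2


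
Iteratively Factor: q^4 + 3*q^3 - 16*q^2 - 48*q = (q - 4)*(q^3 + 7*q^2 + 12*q) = q*(q - 4)*(q^2 + 7*q + 12) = q*(q - 4)*(q + 4)*(q + 3)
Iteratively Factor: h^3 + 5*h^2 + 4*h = (h + 4)*(h^2 + h) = h*(h + 4)*(h + 1)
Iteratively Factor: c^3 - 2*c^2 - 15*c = (c + 3)*(c^2 - 5*c) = (c - 5)*(c + 3)*(c)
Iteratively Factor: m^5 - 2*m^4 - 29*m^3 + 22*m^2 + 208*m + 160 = (m + 4)*(m^4 - 6*m^3 - 5*m^2 + 42*m + 40) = (m + 1)*(m + 4)*(m^3 - 7*m^2 + 2*m + 40) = (m - 4)*(m + 1)*(m + 4)*(m^2 - 3*m - 10) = (m - 4)*(m + 1)*(m + 2)*(m + 4)*(m - 5)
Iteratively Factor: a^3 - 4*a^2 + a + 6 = (a + 1)*(a^2 - 5*a + 6) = (a - 2)*(a + 1)*(a - 3)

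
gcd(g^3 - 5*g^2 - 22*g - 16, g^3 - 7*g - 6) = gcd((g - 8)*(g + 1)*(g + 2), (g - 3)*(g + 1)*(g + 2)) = g^2 + 3*g + 2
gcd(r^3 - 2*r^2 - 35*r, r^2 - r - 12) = 1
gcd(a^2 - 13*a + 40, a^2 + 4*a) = 1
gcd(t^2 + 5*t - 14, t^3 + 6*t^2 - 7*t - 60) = 1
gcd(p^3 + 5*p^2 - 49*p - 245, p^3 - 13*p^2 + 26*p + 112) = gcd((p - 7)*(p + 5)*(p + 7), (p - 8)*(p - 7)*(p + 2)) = p - 7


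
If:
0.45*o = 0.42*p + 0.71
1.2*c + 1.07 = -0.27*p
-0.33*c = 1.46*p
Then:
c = -0.94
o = 1.78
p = 0.21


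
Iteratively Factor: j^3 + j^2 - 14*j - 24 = (j - 4)*(j^2 + 5*j + 6) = (j - 4)*(j + 2)*(j + 3)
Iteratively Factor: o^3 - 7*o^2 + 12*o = (o)*(o^2 - 7*o + 12) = o*(o - 3)*(o - 4)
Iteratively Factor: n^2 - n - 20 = (n - 5)*(n + 4)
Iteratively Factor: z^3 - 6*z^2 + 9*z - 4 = (z - 1)*(z^2 - 5*z + 4) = (z - 4)*(z - 1)*(z - 1)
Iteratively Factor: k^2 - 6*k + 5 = (k - 5)*(k - 1)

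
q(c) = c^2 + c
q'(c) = 2*c + 1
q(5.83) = 39.82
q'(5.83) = 12.66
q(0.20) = 0.24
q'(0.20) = 1.40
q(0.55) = 0.85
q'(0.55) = 2.10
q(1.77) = 4.90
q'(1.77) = 4.54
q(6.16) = 44.11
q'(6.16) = 13.32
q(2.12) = 6.61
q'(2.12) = 5.24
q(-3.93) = 11.51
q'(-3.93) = -6.86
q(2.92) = 11.45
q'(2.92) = 6.84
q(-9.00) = 72.00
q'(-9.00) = -17.00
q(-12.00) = 132.00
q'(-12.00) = -23.00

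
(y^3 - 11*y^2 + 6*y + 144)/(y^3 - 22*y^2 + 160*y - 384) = (y + 3)/(y - 8)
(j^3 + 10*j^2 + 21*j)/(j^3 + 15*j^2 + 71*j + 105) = j/(j + 5)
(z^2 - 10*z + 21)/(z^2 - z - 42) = (z - 3)/(z + 6)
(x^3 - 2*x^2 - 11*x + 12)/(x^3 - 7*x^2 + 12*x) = (x^2 + 2*x - 3)/(x*(x - 3))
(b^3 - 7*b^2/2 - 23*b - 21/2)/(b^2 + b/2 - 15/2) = (2*b^2 - 13*b - 7)/(2*b - 5)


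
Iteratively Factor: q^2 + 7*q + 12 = (q + 3)*(q + 4)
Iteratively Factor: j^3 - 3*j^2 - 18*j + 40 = (j + 4)*(j^2 - 7*j + 10) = (j - 2)*(j + 4)*(j - 5)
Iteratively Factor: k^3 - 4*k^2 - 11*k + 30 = (k + 3)*(k^2 - 7*k + 10) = (k - 5)*(k + 3)*(k - 2)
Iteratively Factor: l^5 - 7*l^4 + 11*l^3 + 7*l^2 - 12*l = (l - 4)*(l^4 - 3*l^3 - l^2 + 3*l) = (l - 4)*(l - 3)*(l^3 - l) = (l - 4)*(l - 3)*(l - 1)*(l^2 + l) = l*(l - 4)*(l - 3)*(l - 1)*(l + 1)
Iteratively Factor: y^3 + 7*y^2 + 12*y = (y + 3)*(y^2 + 4*y) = y*(y + 3)*(y + 4)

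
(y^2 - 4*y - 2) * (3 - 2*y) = -2*y^3 + 11*y^2 - 8*y - 6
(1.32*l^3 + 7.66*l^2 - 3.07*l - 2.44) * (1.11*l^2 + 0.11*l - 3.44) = 1.4652*l^5 + 8.6478*l^4 - 7.1059*l^3 - 29.3965*l^2 + 10.2924*l + 8.3936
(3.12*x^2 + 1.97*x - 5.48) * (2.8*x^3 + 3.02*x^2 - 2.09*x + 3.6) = 8.736*x^5 + 14.9384*x^4 - 15.9154*x^3 - 9.4349*x^2 + 18.5452*x - 19.728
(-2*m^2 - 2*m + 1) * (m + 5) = -2*m^3 - 12*m^2 - 9*m + 5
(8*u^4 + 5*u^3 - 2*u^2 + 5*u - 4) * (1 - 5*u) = -40*u^5 - 17*u^4 + 15*u^3 - 27*u^2 + 25*u - 4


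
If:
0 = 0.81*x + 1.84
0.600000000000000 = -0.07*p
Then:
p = -8.57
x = -2.27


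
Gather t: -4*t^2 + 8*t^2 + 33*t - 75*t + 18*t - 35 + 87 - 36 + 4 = 4*t^2 - 24*t + 20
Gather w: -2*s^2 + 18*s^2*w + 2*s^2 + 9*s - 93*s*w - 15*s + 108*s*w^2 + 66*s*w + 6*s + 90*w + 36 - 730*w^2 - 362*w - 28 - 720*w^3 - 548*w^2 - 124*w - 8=-720*w^3 + w^2*(108*s - 1278) + w*(18*s^2 - 27*s - 396)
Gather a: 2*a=2*a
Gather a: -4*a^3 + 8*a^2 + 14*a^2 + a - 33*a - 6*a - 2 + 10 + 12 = -4*a^3 + 22*a^2 - 38*a + 20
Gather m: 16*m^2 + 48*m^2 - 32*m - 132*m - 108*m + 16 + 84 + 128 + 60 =64*m^2 - 272*m + 288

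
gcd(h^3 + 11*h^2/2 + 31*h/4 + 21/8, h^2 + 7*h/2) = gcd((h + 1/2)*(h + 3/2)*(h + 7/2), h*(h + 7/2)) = h + 7/2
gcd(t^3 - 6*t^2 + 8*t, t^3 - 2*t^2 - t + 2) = t - 2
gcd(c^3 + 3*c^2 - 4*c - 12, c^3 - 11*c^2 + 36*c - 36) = c - 2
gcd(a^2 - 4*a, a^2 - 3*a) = a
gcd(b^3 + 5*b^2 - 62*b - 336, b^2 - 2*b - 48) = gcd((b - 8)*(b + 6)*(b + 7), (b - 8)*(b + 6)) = b^2 - 2*b - 48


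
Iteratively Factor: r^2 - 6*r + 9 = (r - 3)*(r - 3)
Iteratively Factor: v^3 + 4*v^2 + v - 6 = (v + 2)*(v^2 + 2*v - 3) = (v - 1)*(v + 2)*(v + 3)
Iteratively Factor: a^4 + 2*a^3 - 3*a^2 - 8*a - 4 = (a + 1)*(a^3 + a^2 - 4*a - 4) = (a - 2)*(a + 1)*(a^2 + 3*a + 2) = (a - 2)*(a + 1)^2*(a + 2)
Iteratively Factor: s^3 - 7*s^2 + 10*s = (s - 2)*(s^2 - 5*s) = (s - 5)*(s - 2)*(s)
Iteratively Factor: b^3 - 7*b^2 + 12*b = (b - 4)*(b^2 - 3*b) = b*(b - 4)*(b - 3)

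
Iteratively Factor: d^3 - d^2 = (d - 1)*(d^2) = d*(d - 1)*(d)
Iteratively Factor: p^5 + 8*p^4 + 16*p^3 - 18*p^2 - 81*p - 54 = (p + 3)*(p^4 + 5*p^3 + p^2 - 21*p - 18) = (p + 3)^2*(p^3 + 2*p^2 - 5*p - 6) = (p - 2)*(p + 3)^2*(p^2 + 4*p + 3) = (p - 2)*(p + 3)^3*(p + 1)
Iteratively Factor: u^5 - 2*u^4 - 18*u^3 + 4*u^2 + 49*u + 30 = (u + 3)*(u^4 - 5*u^3 - 3*u^2 + 13*u + 10) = (u + 1)*(u + 3)*(u^3 - 6*u^2 + 3*u + 10) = (u + 1)^2*(u + 3)*(u^2 - 7*u + 10) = (u - 5)*(u + 1)^2*(u + 3)*(u - 2)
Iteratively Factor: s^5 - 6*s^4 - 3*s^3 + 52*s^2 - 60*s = (s - 2)*(s^4 - 4*s^3 - 11*s^2 + 30*s) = (s - 2)^2*(s^3 - 2*s^2 - 15*s) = (s - 2)^2*(s + 3)*(s^2 - 5*s) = s*(s - 2)^2*(s + 3)*(s - 5)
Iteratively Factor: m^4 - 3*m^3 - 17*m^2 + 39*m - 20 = (m + 4)*(m^3 - 7*m^2 + 11*m - 5) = (m - 1)*(m + 4)*(m^2 - 6*m + 5) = (m - 5)*(m - 1)*(m + 4)*(m - 1)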